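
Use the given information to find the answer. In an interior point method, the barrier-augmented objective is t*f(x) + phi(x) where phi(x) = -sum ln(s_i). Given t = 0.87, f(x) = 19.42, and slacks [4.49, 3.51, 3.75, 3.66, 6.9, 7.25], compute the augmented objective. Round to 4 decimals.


Step 1: Compute log-barrier.
ln values: [1.5019, 1.2556, 1.3218, 1.2975, 1.9315, 1.981]
phi = -(1.5019 + 1.2556 + 1.3218 + 1.2975 + 1.9315 + 1.981) = -9.2892
Step 2: Compute augmented objective.
t*f(x) = 0.87*19.42 = 16.8954
Total = 16.8954 - 9.2892 = 7.6062


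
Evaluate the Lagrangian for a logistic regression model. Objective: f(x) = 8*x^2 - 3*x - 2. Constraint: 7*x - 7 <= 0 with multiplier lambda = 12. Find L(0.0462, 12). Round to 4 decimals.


Step 1: Evaluate f(x).
f(0.0462) = 8*0.0462^2 - 3*0.0462 - 2 = -2.1215
Step 2: Evaluate g(x).
g(0.0462) = 7*0.0462 - 7 = -6.6766
Step 3: Compute Lagrangian.
L = -2.1215 + 12*-6.6766 = -82.2407


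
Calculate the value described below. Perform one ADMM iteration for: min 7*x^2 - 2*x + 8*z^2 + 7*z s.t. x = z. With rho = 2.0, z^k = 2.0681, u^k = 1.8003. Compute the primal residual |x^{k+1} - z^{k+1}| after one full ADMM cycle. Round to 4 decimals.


ADMM iteration with rho = 2.0, z^k = 2.0681, u^k = 1.8003
Step 1: x-update.
Minimize 7*x^2 - 2*x + (2.0/2)*(x - 2.0681 + 1.8003)^2
FOC: (2*7 + 2.0)*x = 2 + 2.0*(2.0681 - 1.8003)
x^{k+1} = 0.1585
Step 2: z-update.
Minimize 8*z^2 + 7*z + (2.0/2)*(0.1585 - z + 1.8003)^2
FOC: (2*8 + 2.0)*z = -7 + 2.0*(0.1585 + 1.8003)
z^{k+1} = -0.1712
Step 3: u-update.
u^{k+1} = 1.8003 + 0.1585 + 0.1712 = 2.13
Step 4: Primal residual = |0.1585 + 0.1712| = 0.3297


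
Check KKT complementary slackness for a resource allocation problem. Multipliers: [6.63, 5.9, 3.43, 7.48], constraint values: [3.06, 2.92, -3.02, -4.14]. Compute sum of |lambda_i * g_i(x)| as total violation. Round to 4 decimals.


KKT complementary slackness check:
lambda_1 * g_1 = 6.63 * 3.06 = 20.2878
lambda_2 * g_2 = 5.9 * 2.92 = 17.228
lambda_3 * g_3 = 3.43 * -3.02 = -10.3586
lambda_4 * g_4 = 7.48 * -4.14 = -30.9672
Total violation = 20.2878 + 17.228 + 10.3586 + 30.9672 = 78.8416


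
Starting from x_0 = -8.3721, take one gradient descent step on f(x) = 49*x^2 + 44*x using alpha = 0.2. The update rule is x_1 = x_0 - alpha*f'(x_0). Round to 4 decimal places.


We compute the gradient at x_0 and apply the update.
f'(x) = 98*x + 44
f'(-8.3721) = 98*-8.3721 + 44 = -776.4658
x_1 = -8.3721 - 0.2*-776.4658 = 146.9211


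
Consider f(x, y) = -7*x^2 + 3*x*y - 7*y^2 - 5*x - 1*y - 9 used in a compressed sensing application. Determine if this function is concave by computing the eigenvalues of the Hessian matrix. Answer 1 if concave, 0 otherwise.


The Hessian of f(x,y) = -7*x^2 + 3*x*y - 7*y^2 - 5*x - 1*y - 9 is:
H = [[-14, 3], [3, -14]]
Trace = -14 - 14 = -28
Determinant = -14*-14 - (3)^2 = 187
Discriminant = (-28)^2 - 4*187 = 36.0
Eigenvalues: lambda_1 = -17.0, lambda_2 = -11.0
The function is concave.

1


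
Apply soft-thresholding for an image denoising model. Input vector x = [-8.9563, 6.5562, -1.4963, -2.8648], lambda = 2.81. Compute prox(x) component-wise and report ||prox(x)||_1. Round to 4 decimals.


Soft-thresholding with lambda = 2.81:
prox(-8.9563) = sign(-8.9563)*max(|-8.9563| - 2.81, 0) = -6.1463
prox(6.5562) = sign(6.5562)*max(|6.5562| - 2.81, 0) = 3.7462
prox(-1.4963) = sign(-1.4963)*max(|-1.4963| - 2.81, 0) = 0.0
prox(-2.8648) = sign(-2.8648)*max(|-2.8648| - 2.81, 0) = -0.0548
prox(x) = [-6.1463, 3.7462, 0.0, -0.0548]
||prox(x)||_1 = 6.1463 + 3.7462 + 0.0 + 0.0548 = 9.9473


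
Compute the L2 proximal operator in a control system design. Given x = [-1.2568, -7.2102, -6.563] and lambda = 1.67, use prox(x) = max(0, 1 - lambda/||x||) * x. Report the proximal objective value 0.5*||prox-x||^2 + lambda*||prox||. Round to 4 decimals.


Step 1: Compute ||x||.
||x|| = 9.8305
Step 2: Compute scaling factor.
scale = max(0, 1 - 1.67/9.8305) = 0.8301
Step 3: prox(x) = [-1.0433, -5.9853, -5.4481]
||prox(x)|| = 8.1605
Step 4: Proximal objective.
0.5*||prox-x||^2 = 1.3945
lambda*||prox|| = 13.628
Total = 15.0226


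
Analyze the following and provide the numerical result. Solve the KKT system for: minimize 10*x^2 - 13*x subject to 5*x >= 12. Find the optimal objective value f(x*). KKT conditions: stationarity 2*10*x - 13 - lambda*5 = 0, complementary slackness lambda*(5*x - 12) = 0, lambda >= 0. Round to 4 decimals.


Step 1: Try lambda = 0 (constraint inactive).
x_unc = 13/(2*10) = 0.65
Check: 5*0.65 = 3.25 < 12 -- violated!
Step 2: Constraint must be active: 5*x = 12
x* = 12/5 = 2.4
lambda = (2*10*2.4 - 13)/5 = 7.0
Step 3: Compute optimal value.
f(x*) = 10*2.4^2 - 13*2.4 = 26.4


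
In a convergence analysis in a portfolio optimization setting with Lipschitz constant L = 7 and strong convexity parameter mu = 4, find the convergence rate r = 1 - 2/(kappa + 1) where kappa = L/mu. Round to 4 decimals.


Step 1: Compute the condition number.
kappa = L/mu = 7/4 = 1.75
Step 2: Compute the convergence rate.
r = 1 - 2/(kappa + 1) = 1 - 2*mu/(L + mu) = (L - mu)/(L + mu) = 3/11 = 0.2727


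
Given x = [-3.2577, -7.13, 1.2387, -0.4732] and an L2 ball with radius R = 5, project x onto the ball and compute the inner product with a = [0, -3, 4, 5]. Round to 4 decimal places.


Step 1: Compute ||x|| (intermediates to 6 decimals).
||x|| = sqrt((-3.2577)^2 + (-7.13)^2 + 1.2387^2 + (-0.4732)^2) = 7.950334
Step 2: Project.
Since ||x|| > R, scale = R/||x|| = 5/7.950334 = 0.628904, proj(x) = scale * x
proj(x) = [-2.048781, -4.484086, 0.779023, -0.297597]
Step 3: Dot product.
a^T * proj(x) = 0*(-2.048781) - 3*(-4.484086) + 4*0.779023 + 5*(-0.297597) = 15.0804


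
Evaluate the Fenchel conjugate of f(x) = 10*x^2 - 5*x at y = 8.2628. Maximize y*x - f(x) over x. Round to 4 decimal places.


f*(y) = sup_x {y*x - a*x^2 - b*x} = sup_x {(y-b)*x - a*x^2}
FOC: (y - b) - 2a*x = 0 => x* = (y - b)/(2a)
x* = (8.2628 + 5)/(2*10) = 0.6631
f*(8.2628) = (y-b)^2/(4a) = (8.2628 + 5)^2/(4*10)
= 175.9019/40 = 4.3975


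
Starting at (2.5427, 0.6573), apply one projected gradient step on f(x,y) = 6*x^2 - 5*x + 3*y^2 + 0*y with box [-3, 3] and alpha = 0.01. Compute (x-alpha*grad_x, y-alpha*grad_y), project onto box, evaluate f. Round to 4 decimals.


Step 1: Compute gradient at (2.5427, 0.6573).
grad_x = 2*6*2.5427 - 5 = 25.5124
grad_y = 2*3*0.6573 + 0 = 3.9438
Step 2: Gradient step.
x_raw = 2.5427 - 0.01*25.5124 = 2.2876
y_raw = 0.6573 - 0.01*3.9438 = 0.6179
Step 3: Project onto [-3, 3].
x_proj = clip(2.2876) = 2.2876
y_proj = clip(0.6179) = 0.6179
Step 4: Evaluate f.
f(2.2876, 0.6179) = 21.1054


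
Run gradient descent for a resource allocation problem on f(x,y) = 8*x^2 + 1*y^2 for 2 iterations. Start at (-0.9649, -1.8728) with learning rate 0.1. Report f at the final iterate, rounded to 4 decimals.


Gradient descent on f(x,y) = 8*x^2 + 1*y^2.
Starting point: (-0.9649, -1.8728), alpha = 0.1
Step 1: grad_x = 2*8*-0.9649 = -15.4384, grad_y = 2*1*-1.8728 = -3.7456
  x_1 = -0.9649 - 0.1*-15.4384 = 0.5789
  y_1 = -1.8728 - 0.1*-3.7456 = -1.4982
Step 2: grad_x = 2*8*0.5789 = 9.263, grad_y = 2*1*-1.4982 = -2.9965
  x_2 = 0.5789 - 0.1*9.263 = -0.3474
  y_2 = -1.4982 - 0.1*-2.9965 = -1.1986
f(-0.3474, -1.1986) = 8*(-0.3474)^2 + 1*(-1.1986)^2 = 2.4019


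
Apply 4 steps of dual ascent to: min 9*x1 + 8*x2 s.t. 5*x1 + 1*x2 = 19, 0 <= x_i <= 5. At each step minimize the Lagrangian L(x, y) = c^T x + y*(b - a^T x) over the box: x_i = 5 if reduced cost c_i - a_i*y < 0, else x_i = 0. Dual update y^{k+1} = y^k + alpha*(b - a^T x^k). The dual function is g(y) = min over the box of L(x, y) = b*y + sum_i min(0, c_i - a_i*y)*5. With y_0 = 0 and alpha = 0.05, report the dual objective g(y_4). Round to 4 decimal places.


Dual ascent for LP: min 9*x1 + 8*x2, 5*x1 + 1*x2 = 19, 0 <= x_i <= 5
Step 1: y^k = 0.0, reduced costs: (9.0, 8.0)
  x^k = (0.0, 0.0), subgradient = b - a^T x = 19.0
  y^{k+1} = 0.0 + 0.05*19.0 = 0.95
Step 2: y^k = 0.95, reduced costs: (4.25, 7.05)
  x^k = (0.0, 0.0), subgradient = b - a^T x = 19.0
  y^{k+1} = 0.95 + 0.05*19.0 = 1.9
Step 3: y^k = 1.9, reduced costs: (-0.5, 6.1)
  x^k = (5.0, 0.0), subgradient = b - a^T x = -6.0
  y^{k+1} = 1.9 + 0.05*-6.0 = 1.6
Step 4: y^k = 1.6, reduced costs: (1.0, 6.4)
  x^k = (0.0, 0.0), subgradient = b - a^T x = 19.0
  y^{k+1} = 1.6 + 0.05*19.0 = 2.55
Dual objective at y_4 = 2.55: reduced costs (-3.75, 5.45), box minimizer x = (5.0, 0.0)
g(y_4) = b*y + (c1 - a1*y)*x1 + (c2 - a2*y)*x2 = 19*2.55 + (-3.75)*5.0 + 5.45*0.0 = 48.45 - 18.75 + 0.0 = 29.7


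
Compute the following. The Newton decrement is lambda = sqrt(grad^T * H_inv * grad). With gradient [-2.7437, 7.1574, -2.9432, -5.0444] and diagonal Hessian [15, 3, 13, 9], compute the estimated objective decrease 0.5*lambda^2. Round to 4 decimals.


Step 1: H is diagonal, so H^(-1) * g = [-0.1829, 2.3858, -0.2264, -0.5605].
Step 2: g^T H^(-1) g = sum_i g_i^2 / H_ii
  = (-2.7437)^2/15 + (7.1574)^2/3 + (-2.9432)^2/13 + (-5.0444)^2/9
  = 0.5019 + 17.0761 + 0.6663 + 2.8273 = 21.0717
Step 3: Objective decrease = 0.5 * g^T H^(-1) g = 10.5358


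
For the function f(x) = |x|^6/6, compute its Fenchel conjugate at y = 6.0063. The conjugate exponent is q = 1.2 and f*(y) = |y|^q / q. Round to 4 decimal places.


The conjugate exponent q satisfies 1/p + 1/q = 1.
p = 6, so q = 6/(6 - 1) = 1.2
|y|^q = 6.0063^1.2 = 8.5966
f*(6.0063) = 8.5966 / 1.2 = 7.1639


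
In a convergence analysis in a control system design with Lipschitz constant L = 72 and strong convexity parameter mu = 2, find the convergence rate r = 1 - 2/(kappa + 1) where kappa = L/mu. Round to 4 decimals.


Step 1: Compute the condition number.
kappa = L/mu = 72/2 = 36.0
Step 2: Compute the convergence rate.
r = 1 - 2/(kappa + 1) = 1 - 2*mu/(L + mu) = (L - mu)/(L + mu) = 70/74 = 0.9459


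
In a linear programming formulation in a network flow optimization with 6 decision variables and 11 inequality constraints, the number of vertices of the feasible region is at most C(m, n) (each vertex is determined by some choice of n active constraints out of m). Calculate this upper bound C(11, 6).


Each vertex corresponds to some choice of n active constraints out of m, so the number of vertices is at most C(m, n) = m! / (n!(m-n)!).
m = 11, n = 6
Numerator: 11 * 10 * 9 * 8 * 7 * 6
Denominator: 6! = 720
C(11, 6) = 462


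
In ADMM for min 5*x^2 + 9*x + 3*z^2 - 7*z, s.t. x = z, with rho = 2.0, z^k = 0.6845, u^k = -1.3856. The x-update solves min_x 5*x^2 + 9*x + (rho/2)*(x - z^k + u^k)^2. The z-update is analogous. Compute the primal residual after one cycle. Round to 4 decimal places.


ADMM iteration with rho = 2.0, z^k = 0.6845, u^k = -1.3856
Step 1: x-update.
Minimize 5*x^2 + 9*x + (2.0/2)*(x - 0.6845 - 1.3856)^2
FOC: (2*5 + 2.0)*x = -9 + 2.0*(0.6845 + 1.3856)
x^{k+1} = -0.405
Step 2: z-update.
Minimize 3*z^2 - 7*z + (2.0/2)*(-0.405 - z - 1.3856)^2
FOC: (2*3 + 2.0)*z = 7 + 2.0*(-0.405 - 1.3856)
z^{k+1} = 0.4274
Step 3: u-update.
u^{k+1} = -1.3856 - 0.405 - 0.4274 = -2.2179
Step 4: Primal residual = |-0.405 - 0.4274| = 0.8323


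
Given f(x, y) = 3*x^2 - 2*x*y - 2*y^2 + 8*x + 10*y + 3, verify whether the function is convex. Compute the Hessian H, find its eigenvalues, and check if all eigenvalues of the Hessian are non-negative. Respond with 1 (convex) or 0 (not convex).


The Hessian of f(x,y) = 3*x^2 - 2*x*y - 2*y^2 + 8*x + 10*y + 3 is:
H = [[6, -2], [-2, -4]]
Trace = 6 - 4 = 2
Determinant = 6*-4 - (-2)^2 = -28
Discriminant = (2)^2 - 4*-28 = 116.0
Eigenvalues: lambda_1 = -4.3852, lambda_2 = 6.3852
The function is not convex.

0


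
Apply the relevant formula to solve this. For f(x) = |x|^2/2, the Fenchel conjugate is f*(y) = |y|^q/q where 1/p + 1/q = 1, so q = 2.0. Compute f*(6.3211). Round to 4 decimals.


The conjugate exponent q satisfies 1/p + 1/q = 1.
p = 2, so q = 2/(2 - 1) = 2.0
|y|^q = 6.3211^2.0 = 39.9563
f*(6.3211) = 39.9563 / 2.0 = 19.9782


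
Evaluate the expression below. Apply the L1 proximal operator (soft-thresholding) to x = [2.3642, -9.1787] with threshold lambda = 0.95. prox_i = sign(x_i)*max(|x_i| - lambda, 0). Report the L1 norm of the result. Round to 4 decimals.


Soft-thresholding with lambda = 0.95:
prox(2.3642) = sign(2.3642)*max(|2.3642| - 0.95, 0) = 1.4142
prox(-9.1787) = sign(-9.1787)*max(|-9.1787| - 0.95, 0) = -8.2287
prox(x) = [1.4142, -8.2287]
||prox(x)||_1 = 1.4142 + 8.2287 = 9.6429


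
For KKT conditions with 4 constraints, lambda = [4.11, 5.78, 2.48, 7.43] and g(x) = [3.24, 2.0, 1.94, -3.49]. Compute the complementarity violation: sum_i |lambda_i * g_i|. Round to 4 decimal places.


KKT complementary slackness check:
lambda_1 * g_1 = 4.11 * 3.24 = 13.3164
lambda_2 * g_2 = 5.78 * 2.0 = 11.56
lambda_3 * g_3 = 2.48 * 1.94 = 4.8112
lambda_4 * g_4 = 7.43 * -3.49 = -25.9307
Total violation = 13.3164 + 11.56 + 4.8112 + 25.9307 = 55.6183


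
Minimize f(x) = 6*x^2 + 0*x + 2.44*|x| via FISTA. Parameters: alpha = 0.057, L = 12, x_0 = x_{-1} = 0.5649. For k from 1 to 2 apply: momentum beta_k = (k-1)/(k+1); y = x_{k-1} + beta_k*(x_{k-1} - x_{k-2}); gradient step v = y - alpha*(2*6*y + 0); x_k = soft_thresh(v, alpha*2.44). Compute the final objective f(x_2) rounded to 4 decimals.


FISTA on f(x) = 6*x^2 + 0*x + 2.44*|x|
L = 12, alpha = 0.057
Iteration 1: beta = 0.0, y = 0.5649 + 0.0*(0.5649 - 0.5649) = 0.5649
  grad(y) = 6.7788, v = y - alpha*grad = 0.1785
  prox(v) = soft_thresh(0.1785, 0.1391) = 0.0394
Iteration 2: beta = 0.3333, y = 0.0394 + 0.3333*(0.0394 - 0.5649) = -0.1357
  grad(y) = -1.6287, v = y - alpha*grad = -0.0429
  prox(v) = soft_thresh(-0.0429, 0.1391) = 0.0
f(x_2) = 6*0.0^2 + 0*0.0 + 2.44*|0.0| = 0.0


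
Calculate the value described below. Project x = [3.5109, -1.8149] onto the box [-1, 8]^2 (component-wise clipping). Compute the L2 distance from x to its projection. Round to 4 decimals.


Project each component onto [-1, 8].
clip(3.5109) = 3.5109, clip(-1.8149) = -1.0
Projection = [3.5109, -1.0]
Squared diffs: [0.0, 0.6641]
Distance = sqrt(0.6641) = 0.8149


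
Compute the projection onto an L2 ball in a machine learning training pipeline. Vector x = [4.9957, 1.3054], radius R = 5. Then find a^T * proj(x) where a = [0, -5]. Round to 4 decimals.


Step 1: Compute ||x|| (intermediates to 6 decimals).
||x|| = sqrt(4.9957^2 + 1.3054^2) = 5.163438
Step 2: Project.
Since ||x|| > R, scale = R/||x|| = 5/5.163438 = 0.968347, proj(x) = scale * x
proj(x) = [4.837571, 1.26408]
Step 3: Dot product.
a^T * proj(x) = 0*4.837571 - 5*1.26408 = -6.3204


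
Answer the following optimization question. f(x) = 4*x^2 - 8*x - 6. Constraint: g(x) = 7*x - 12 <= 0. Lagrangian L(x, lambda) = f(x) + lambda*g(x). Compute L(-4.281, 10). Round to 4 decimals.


Step 1: Evaluate f(x).
f(-4.281) = 4*(-4.281)^2 - 8*(-4.281) - 6 = 101.5558
Step 2: Evaluate g(x).
g(-4.281) = 7*-4.281 - 12 = -41.967
Step 3: Compute Lagrangian.
L = 101.5558 + 10*-41.967 = -318.1142


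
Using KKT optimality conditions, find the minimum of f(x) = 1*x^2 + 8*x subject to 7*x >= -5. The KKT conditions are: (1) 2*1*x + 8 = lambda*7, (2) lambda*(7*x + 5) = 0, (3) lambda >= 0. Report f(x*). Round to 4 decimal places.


Step 1: Try lambda = 0 (constraint inactive).
x_unc = -8/(2*1) = -4.0
Check: 7*-4.0 = -28.0 < -5 -- violated!
Step 2: Constraint must be active: 7*x = -5
x* = -5/7 = -0.7143 (rounded; the exact value -5/7 is used below)
lambda = (2*1*(-5/7) + 8)/7 = 0.9388
Step 3: Compute optimal value.
f(x*) = 1*(-5/7)^2 + 8*(-5/7) = -5.2041


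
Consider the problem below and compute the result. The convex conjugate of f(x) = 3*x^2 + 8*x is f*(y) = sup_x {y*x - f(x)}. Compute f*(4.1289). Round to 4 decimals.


f*(y) = sup_x {y*x - a*x^2 - b*x} = sup_x {(y-b)*x - a*x^2}
FOC: (y - b) - 2a*x = 0 => x* = (y - b)/(2a)
x* = (4.1289 - 8)/(2*3) = -0.6452
f*(4.1289) = (y-b)^2/(4a) = (4.1289 - 8)^2/(4*3)
= 14.9854/12 = 1.2488


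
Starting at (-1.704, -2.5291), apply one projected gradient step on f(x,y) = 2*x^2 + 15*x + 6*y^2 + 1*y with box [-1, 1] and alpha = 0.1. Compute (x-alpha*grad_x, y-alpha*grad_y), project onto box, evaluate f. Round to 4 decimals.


Step 1: Compute gradient at (-1.704, -2.5291).
grad_x = 2*2*-1.704 + 15 = 8.184
grad_y = 2*6*-2.5291 + 1 = -29.3492
Step 2: Gradient step.
x_raw = -1.704 - 0.1*8.184 = -2.5224
y_raw = -2.5291 - 0.1*-29.3492 = 0.4058
Step 3: Project onto [-1, 1].
x_proj = clip(-2.5224) = -1.0
y_proj = clip(0.4058) = 0.4058
Step 4: Evaluate f.
f(-1.0, 0.4058) = -11.606


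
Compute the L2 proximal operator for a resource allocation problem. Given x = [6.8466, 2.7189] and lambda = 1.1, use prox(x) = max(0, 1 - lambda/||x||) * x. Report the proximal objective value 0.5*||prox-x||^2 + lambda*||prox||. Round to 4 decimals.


Step 1: Compute ||x||.
||x|| = 7.3667
Step 2: Compute scaling factor.
scale = max(0, 1 - 1.1/7.3667) = 0.8507
Step 3: prox(x) = [5.8243, 2.3129]
||prox(x)|| = 6.2667
Step 4: Proximal objective.
0.5*||prox-x||^2 = 0.605
lambda*||prox|| = 6.8934
Total = 7.4984


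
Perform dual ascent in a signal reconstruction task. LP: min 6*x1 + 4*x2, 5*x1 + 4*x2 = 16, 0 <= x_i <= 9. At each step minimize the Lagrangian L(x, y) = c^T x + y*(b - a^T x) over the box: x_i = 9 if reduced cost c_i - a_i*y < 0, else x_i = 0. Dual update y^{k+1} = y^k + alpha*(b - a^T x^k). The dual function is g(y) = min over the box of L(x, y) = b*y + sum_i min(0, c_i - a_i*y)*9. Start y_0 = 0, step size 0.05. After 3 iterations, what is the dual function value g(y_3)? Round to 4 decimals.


Dual ascent for LP: min 6*x1 + 4*x2, 5*x1 + 4*x2 = 16, 0 <= x_i <= 9
Step 1: y^k = 0.0, reduced costs: (6.0, 4.0)
  x^k = (0.0, 0.0), subgradient = b - a^T x = 16.0
  y^{k+1} = 0.0 + 0.05*16.0 = 0.8
Step 2: y^k = 0.8, reduced costs: (2.0, 0.8)
  x^k = (0.0, 0.0), subgradient = b - a^T x = 16.0
  y^{k+1} = 0.8 + 0.05*16.0 = 1.6
Step 3: y^k = 1.6, reduced costs: (-2.0, -2.4)
  x^k = (9.0, 9.0), subgradient = b - a^T x = -65.0
  y^{k+1} = 1.6 + 0.05*-65.0 = -1.65
Dual objective at y_3 = -1.65: reduced costs (14.25, 10.6), box minimizer x = (0.0, 0.0)
g(y_3) = b*y + (c1 - a1*y)*x1 + (c2 - a2*y)*x2 = 16*(-1.65) + 14.25*0.0 + 10.6*0.0 = -26.4 + 0.0 + 0.0 = -26.4


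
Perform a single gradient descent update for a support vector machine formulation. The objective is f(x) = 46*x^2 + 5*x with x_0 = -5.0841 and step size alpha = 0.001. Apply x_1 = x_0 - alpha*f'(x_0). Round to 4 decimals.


We compute the gradient at x_0 and apply the update.
f'(x) = 92*x + 5
f'(-5.0841) = 92*-5.0841 + 5 = -462.7372
x_1 = -5.0841 - 0.001*-462.7372 = -4.6214


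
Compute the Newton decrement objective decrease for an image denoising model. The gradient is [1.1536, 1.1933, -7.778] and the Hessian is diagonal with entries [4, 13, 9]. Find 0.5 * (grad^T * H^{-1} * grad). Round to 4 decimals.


Step 1: H is diagonal, so H^(-1) * g = [0.2884, 0.0918, -0.8642].
Step 2: g^T H^(-1) g = sum_i g_i^2 / H_ii
  = (1.1536)^2/4 + (1.1933)^2/13 + (-7.778)^2/9
  = 0.3327 + 0.1095 + 6.7219 = 7.1642
Step 3: Objective decrease = 0.5 * g^T H^(-1) g = 3.5821


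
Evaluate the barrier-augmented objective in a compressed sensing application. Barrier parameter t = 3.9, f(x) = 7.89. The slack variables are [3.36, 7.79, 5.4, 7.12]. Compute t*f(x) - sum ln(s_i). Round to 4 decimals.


Step 1: Compute log-barrier.
ln values: [1.2119, 2.0528, 1.6864, 1.9629]
phi = -(1.2119 + 2.0528 + 1.6864 + 1.9629) = -6.9141
Step 2: Compute augmented objective.
t*f(x) = 3.9*7.89 = 30.771
Total = 30.771 - 6.9141 = 23.8569


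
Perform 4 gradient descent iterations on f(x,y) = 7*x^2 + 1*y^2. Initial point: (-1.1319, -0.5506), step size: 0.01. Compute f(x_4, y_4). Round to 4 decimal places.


Gradient descent on f(x,y) = 7*x^2 + 1*y^2.
Starting point: (-1.1319, -0.5506), alpha = 0.01
Step 1: grad_x = 2*7*-1.1319 = -15.8466, grad_y = 2*1*-0.5506 = -1.1012
  x_1 = -1.1319 - 0.01*-15.8466 = -0.9734
  y_1 = -0.5506 - 0.01*-1.1012 = -0.5396
Step 2: grad_x = 2*7*-0.9734 = -13.6281, grad_y = 2*1*-0.5396 = -1.0792
  x_2 = -0.9734 - 0.01*-13.6281 = -0.8372
  y_2 = -0.5396 - 0.01*-1.0792 = -0.5288
Step 3: grad_x = 2*7*-0.8372 = -11.7201, grad_y = 2*1*-0.5288 = -1.0576
  x_3 = -0.8372 - 0.01*-11.7201 = -0.72
  y_3 = -0.5288 - 0.01*-1.0576 = -0.5182
Step 4: grad_x = 2*7*-0.72 = -10.0793, grad_y = 2*1*-0.5182 = -1.0364
  x_4 = -0.72 - 0.01*-10.0793 = -0.6192
  y_4 = -0.5182 - 0.01*-1.0364 = -0.5079
f(-0.6192, -0.5079) = 7*(-0.6192)^2 + 1*(-0.5079)^2 = 2.9414


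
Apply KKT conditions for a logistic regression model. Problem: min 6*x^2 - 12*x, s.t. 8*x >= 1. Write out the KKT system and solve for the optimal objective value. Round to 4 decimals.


Step 1: Try lambda = 0 (constraint inactive).
Stationarity: 2*6*x - 12 = 0
x* = 12/(2*6) = 1.0
Check constraint: 8*1.0 = 8.0 >= 1 -- satisfied.
Step 2: Compute optimal value.
f(x*) = 6*1.0^2 - 12*1.0 = -6.0


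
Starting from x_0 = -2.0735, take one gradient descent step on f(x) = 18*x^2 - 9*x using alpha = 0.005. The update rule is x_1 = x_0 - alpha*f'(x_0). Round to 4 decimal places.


We compute the gradient at x_0 and apply the update.
f'(x) = 36*x - 9
f'(-2.0735) = 36*-2.0735 - 9 = -83.646
x_1 = -2.0735 - 0.005*-83.646 = -1.6553


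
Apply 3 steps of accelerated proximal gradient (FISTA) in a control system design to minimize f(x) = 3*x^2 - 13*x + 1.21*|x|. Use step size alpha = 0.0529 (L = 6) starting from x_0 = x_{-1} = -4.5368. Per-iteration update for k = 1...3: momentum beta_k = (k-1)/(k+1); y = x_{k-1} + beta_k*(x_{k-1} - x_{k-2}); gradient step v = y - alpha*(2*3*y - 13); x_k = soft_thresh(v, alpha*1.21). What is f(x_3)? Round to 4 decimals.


FISTA on f(x) = 3*x^2 - 13*x + 1.21*|x|
L = 6, alpha = 0.0529
Iteration 1: beta = 0.0, y = -4.5368 + 0.0*(-4.5368 + 4.5368) = -4.5368
  grad(y) = -40.2208, v = y - alpha*grad = -2.4091
  prox(v) = soft_thresh(-2.4091, 0.064) = -2.3451
Iteration 2: beta = 0.3333, y = -2.3451 + 0.3333*(-2.3451 + 4.5368) = -1.6145
  grad(y) = -22.6873, v = y - alpha*grad = -0.4144
  prox(v) = soft_thresh(-0.4144, 0.064) = -0.3504
Iteration 3: beta = 0.5, y = -0.3504 + 0.5*(-0.3504 + 2.3451) = 0.647
  grad(y) = -9.1181, v = y - alpha*grad = 1.1293
  prox(v) = soft_thresh(1.1293, 0.064) = 1.0653
f(x_3) = 3*1.0653^2 - 13*1.0653 + 1.21*|1.0653| = -9.1554


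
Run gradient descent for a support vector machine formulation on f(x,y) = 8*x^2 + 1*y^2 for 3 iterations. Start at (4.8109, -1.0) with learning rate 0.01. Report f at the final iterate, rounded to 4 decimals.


Gradient descent on f(x,y) = 8*x^2 + 1*y^2.
Starting point: (4.8109, -1.0), alpha = 0.01
Step 1: grad_x = 2*8*4.8109 = 76.9744, grad_y = 2*1*-1.0 = -2.0
  x_1 = 4.8109 - 0.01*76.9744 = 4.0412
  y_1 = -1.0 - 0.01*-2.0 = -0.98
Step 2: grad_x = 2*8*4.0412 = 64.6585, grad_y = 2*1*-0.98 = -1.96
  x_2 = 4.0412 - 0.01*64.6585 = 3.3946
  y_2 = -0.98 - 0.01*-1.96 = -0.9604
Step 3: grad_x = 2*8*3.3946 = 54.3131, grad_y = 2*1*-0.9604 = -1.9208
  x_3 = 3.3946 - 0.01*54.3131 = 2.8514
  y_3 = -0.9604 - 0.01*-1.9208 = -0.9412
f(2.8514, -0.9412) = 8*2.8514^2 + 1*(-0.9412)^2 = 65.9315


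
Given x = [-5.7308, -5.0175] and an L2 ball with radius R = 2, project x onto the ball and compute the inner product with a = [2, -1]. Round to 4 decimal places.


Step 1: Compute ||x|| (intermediates to 6 decimals).
||x|| = sqrt((-5.7308)^2 + (-5.0175)^2) = 7.616914
Step 2: Project.
Since ||x|| > R, scale = R/||x|| = 2/7.616914 = 0.262574, proj(x) = scale * x
proj(x) = [-1.504759, -1.317465]
Step 3: Dot product.
a^T * proj(x) = 2*(-1.504759) - 1*(-1.317465) = -1.6921


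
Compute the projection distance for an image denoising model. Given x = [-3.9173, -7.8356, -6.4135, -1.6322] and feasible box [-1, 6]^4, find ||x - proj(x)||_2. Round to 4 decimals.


Project each component onto [-1, 6].
clip(-3.9173) = -1.0, clip(-7.8356) = -1.0, clip(-6.4135) = -1.0, clip(-1.6322) = -1.0
Projection = [-1.0, -1.0, -1.0, -1.0]
Squared diffs: [8.5106, 46.7254, 29.306, 0.3997]
Distance = sqrt(84.9417) = 9.2164


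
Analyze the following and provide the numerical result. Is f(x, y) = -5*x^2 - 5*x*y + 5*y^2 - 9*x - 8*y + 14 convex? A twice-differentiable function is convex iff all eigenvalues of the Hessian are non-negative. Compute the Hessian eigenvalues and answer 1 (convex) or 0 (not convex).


The Hessian of f(x,y) = -5*x^2 - 5*x*y + 5*y^2 - 9*x - 8*y + 14 is:
H = [[-10, -5], [-5, 10]]
Trace = -10 + 10 = 0
Determinant = -10*10 - (-5)^2 = -125
Discriminant = (0)^2 - 4*-125 = 500.0
Eigenvalues: lambda_1 = -11.1803, lambda_2 = 11.1803
The function is not convex.

0


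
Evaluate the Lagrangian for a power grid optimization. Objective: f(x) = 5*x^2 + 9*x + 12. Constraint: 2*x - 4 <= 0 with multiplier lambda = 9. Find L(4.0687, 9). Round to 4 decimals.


Step 1: Evaluate f(x).
f(4.0687) = 5*4.0687^2 + 9*4.0687 + 12 = 131.3899
Step 2: Evaluate g(x).
g(4.0687) = 2*4.0687 - 4 = 4.1374
Step 3: Compute Lagrangian.
L = 131.3899 + 9*4.1374 = 168.6265


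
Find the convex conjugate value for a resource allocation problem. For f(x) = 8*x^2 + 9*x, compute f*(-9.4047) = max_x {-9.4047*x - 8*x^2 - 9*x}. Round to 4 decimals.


f*(y) = sup_x {y*x - a*x^2 - b*x} = sup_x {(y-b)*x - a*x^2}
FOC: (y - b) - 2a*x = 0 => x* = (y - b)/(2a)
x* = (-9.4047 - 9)/(2*8) = -1.1503
f*(-9.4047) = (y-b)^2/(4a) = (-9.4047 - 9)^2/(4*8)
= 338.733/32 = 10.5854


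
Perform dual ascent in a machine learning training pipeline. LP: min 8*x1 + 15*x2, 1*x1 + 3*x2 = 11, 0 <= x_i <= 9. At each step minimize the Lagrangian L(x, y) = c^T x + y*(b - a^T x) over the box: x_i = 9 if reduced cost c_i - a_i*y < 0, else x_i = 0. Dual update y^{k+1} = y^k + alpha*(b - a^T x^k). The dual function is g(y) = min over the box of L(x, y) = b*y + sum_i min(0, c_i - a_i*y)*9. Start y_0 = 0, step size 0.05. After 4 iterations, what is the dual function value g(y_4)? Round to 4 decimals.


Dual ascent for LP: min 8*x1 + 15*x2, 1*x1 + 3*x2 = 11, 0 <= x_i <= 9
Step 1: y^k = 0.0, reduced costs: (8.0, 15.0)
  x^k = (0.0, 0.0), subgradient = b - a^T x = 11.0
  y^{k+1} = 0.0 + 0.05*11.0 = 0.55
Step 2: y^k = 0.55, reduced costs: (7.45, 13.35)
  x^k = (0.0, 0.0), subgradient = b - a^T x = 11.0
  y^{k+1} = 0.55 + 0.05*11.0 = 1.1
Step 3: y^k = 1.1, reduced costs: (6.9, 11.7)
  x^k = (0.0, 0.0), subgradient = b - a^T x = 11.0
  y^{k+1} = 1.1 + 0.05*11.0 = 1.65
Step 4: y^k = 1.65, reduced costs: (6.35, 10.05)
  x^k = (0.0, 0.0), subgradient = b - a^T x = 11.0
  y^{k+1} = 1.65 + 0.05*11.0 = 2.2
Dual objective at y_4 = 2.2: reduced costs (5.8, 8.4), box minimizer x = (0.0, 0.0)
g(y_4) = b*y + (c1 - a1*y)*x1 + (c2 - a2*y)*x2 = 11*2.2 + 5.8*0.0 + 8.4*0.0 = 24.2 + 0.0 + 0.0 = 24.2


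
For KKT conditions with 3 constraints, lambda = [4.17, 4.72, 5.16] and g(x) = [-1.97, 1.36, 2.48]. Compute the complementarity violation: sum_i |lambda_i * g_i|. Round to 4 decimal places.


KKT complementary slackness check:
lambda_1 * g_1 = 4.17 * -1.97 = -8.2149
lambda_2 * g_2 = 4.72 * 1.36 = 6.4192
lambda_3 * g_3 = 5.16 * 2.48 = 12.7968
Total violation = 8.2149 + 6.4192 + 12.7968 = 27.4309


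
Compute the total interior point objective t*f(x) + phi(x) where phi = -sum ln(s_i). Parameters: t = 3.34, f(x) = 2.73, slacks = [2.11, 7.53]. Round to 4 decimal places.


Step 1: Compute log-barrier.
ln values: [0.7467, 2.0189]
phi = -(0.7467 + 2.0189) = -2.7656
Step 2: Compute augmented objective.
t*f(x) = 3.34*2.73 = 9.1182
Total = 9.1182 - 2.7656 = 6.3526


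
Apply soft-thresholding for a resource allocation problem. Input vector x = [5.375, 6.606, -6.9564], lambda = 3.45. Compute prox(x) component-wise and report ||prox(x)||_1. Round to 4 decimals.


Soft-thresholding with lambda = 3.45:
prox(5.375) = sign(5.375)*max(|5.375| - 3.45, 0) = 1.925
prox(6.606) = sign(6.606)*max(|6.606| - 3.45, 0) = 3.156
prox(-6.9564) = sign(-6.9564)*max(|-6.9564| - 3.45, 0) = -3.5064
prox(x) = [1.925, 3.156, -3.5064]
||prox(x)||_1 = 1.925 + 3.156 + 3.5064 = 8.5874


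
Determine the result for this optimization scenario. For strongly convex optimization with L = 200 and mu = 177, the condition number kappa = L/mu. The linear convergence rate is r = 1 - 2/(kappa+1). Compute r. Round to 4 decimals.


Step 1: Compute the condition number.
kappa = L/mu = 200/177 = 1.1299
Step 2: Compute the convergence rate.
r = 1 - 2/(kappa + 1) = 1 - 2*mu/(L + mu) = (L - mu)/(L + mu) = 23/377 = 0.061


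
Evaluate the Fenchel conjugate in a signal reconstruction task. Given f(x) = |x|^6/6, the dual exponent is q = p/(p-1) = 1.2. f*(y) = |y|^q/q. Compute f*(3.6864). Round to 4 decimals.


The conjugate exponent q satisfies 1/p + 1/q = 1.
p = 6, so q = 6/(6 - 1) = 1.2
|y|^q = 3.6864^1.2 = 4.7855
f*(3.6864) = 4.7855 / 1.2 = 3.9879


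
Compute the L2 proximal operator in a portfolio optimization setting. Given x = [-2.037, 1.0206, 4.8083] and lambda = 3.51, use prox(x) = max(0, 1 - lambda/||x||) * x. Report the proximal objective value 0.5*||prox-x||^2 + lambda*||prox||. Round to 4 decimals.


Step 1: Compute ||x||.
||x|| = 5.3208
Step 2: Compute scaling factor.
scale = max(0, 1 - 3.51/5.3208) = 0.3403
Step 3: prox(x) = [-0.6932, 0.3473, 1.6364]
||prox(x)|| = 1.8108
Step 4: Proximal objective.
0.5*||prox-x||^2 = 6.1601
lambda*||prox|| = 6.3559
Total = 12.5159


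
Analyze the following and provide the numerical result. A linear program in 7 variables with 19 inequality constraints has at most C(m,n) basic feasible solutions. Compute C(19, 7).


Each vertex corresponds to some choice of n active constraints out of m, so the number of vertices is at most C(m, n) = m! / (n!(m-n)!).
m = 19, n = 7
Numerator: 19 * 18 * 17 * 16 * 15 * 14 * 13
Denominator: 7! = 5040
C(19, 7) = 50388


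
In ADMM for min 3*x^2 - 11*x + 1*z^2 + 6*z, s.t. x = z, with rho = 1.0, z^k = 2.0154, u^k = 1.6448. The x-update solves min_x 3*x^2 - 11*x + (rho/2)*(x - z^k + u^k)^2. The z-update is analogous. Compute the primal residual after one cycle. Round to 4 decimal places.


ADMM iteration with rho = 1.0, z^k = 2.0154, u^k = 1.6448
Step 1: x-update.
Minimize 3*x^2 - 11*x + (1.0/2)*(x - 2.0154 + 1.6448)^2
FOC: (2*3 + 1.0)*x = 11 + 1.0*(2.0154 - 1.6448)
x^{k+1} = 1.6244
Step 2: z-update.
Minimize 1*z^2 + 6*z + (1.0/2)*(1.6244 - z + 1.6448)^2
FOC: (2*1 + 1.0)*z = -6 + 1.0*(1.6244 + 1.6448)
z^{k+1} = -0.9103
Step 3: u-update.
u^{k+1} = 1.6448 + 1.6244 + 0.9103 = 4.1794
Step 4: Primal residual = |1.6244 + 0.9103| = 2.5346


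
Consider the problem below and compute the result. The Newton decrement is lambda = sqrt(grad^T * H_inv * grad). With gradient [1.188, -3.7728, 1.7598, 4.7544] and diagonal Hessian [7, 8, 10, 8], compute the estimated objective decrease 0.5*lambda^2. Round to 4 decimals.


Step 1: H is diagonal, so H^(-1) * g = [0.1697, -0.4716, 0.176, 0.5943].
Step 2: g^T H^(-1) g = sum_i g_i^2 / H_ii
  = (1.188)^2/7 + (-3.7728)^2/8 + (1.7598)^2/10 + (4.7544)^2/8
  = 0.2016 + 1.7793 + 0.3097 + 2.8255 = 5.1161
Step 3: Objective decrease = 0.5 * g^T H^(-1) g = 2.5581


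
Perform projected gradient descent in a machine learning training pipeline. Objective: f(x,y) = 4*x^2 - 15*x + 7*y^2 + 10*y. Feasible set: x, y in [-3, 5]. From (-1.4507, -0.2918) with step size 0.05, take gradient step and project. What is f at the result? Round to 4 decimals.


Step 1: Compute gradient at (-1.4507, -0.2918).
grad_x = 2*4*-1.4507 - 15 = -26.6056
grad_y = 2*7*-0.2918 + 10 = 5.9148
Step 2: Gradient step.
x_raw = -1.4507 - 0.05*-26.6056 = -0.1204
y_raw = -0.2918 - 0.05*5.9148 = -0.5875
Step 3: Project onto [-3, 5].
x_proj = clip(-0.1204) = -0.1204
y_proj = clip(-0.5875) = -0.5875
Step 4: Evaluate f.
f(-0.1204, -0.5875) = -1.5947


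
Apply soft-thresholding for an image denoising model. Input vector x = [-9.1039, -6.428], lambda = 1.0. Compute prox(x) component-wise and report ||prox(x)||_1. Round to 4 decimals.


Soft-thresholding with lambda = 1.0:
prox(-9.1039) = sign(-9.1039)*max(|-9.1039| - 1.0, 0) = -8.1039
prox(-6.428) = sign(-6.428)*max(|-6.428| - 1.0, 0) = -5.428
prox(x) = [-8.1039, -5.428]
||prox(x)||_1 = 8.1039 + 5.428 = 13.5319


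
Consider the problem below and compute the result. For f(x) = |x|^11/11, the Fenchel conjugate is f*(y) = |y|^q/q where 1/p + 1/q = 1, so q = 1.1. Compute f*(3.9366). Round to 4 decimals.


The conjugate exponent q satisfies 1/p + 1/q = 1.
p = 11, so q = 11/(11 - 1) = 1.1
|y|^q = 3.9366^1.1 = 4.5147
f*(3.9366) = 4.5147 / 1.1 = 4.1043


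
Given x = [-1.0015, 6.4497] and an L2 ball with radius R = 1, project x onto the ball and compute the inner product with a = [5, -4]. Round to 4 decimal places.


Step 1: Compute ||x|| (intermediates to 6 decimals).
||x|| = sqrt((-1.0015)^2 + 6.4497^2) = 6.526993
Step 2: Project.
Since ||x|| > R, scale = R/||x|| = 1/6.526993 = 0.15321, proj(x) = scale * x
proj(x) = [-0.15344, 0.988159]
Step 3: Dot product.
a^T * proj(x) = 5*(-0.15344) - 4*0.988159 = -4.7198


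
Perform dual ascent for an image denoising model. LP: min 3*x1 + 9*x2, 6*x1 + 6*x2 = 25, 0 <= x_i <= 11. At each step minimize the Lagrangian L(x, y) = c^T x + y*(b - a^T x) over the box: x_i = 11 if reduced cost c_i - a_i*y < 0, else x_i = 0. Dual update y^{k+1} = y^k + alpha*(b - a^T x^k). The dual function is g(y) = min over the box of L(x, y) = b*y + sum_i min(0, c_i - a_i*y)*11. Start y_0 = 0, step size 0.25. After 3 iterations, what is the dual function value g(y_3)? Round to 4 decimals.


Dual ascent for LP: min 3*x1 + 9*x2, 6*x1 + 6*x2 = 25, 0 <= x_i <= 11
Step 1: y^k = 0.0, reduced costs: (3.0, 9.0)
  x^k = (0.0, 0.0), subgradient = b - a^T x = 25.0
  y^{k+1} = 0.0 + 0.25*25.0 = 6.25
Step 2: y^k = 6.25, reduced costs: (-34.5, -28.5)
  x^k = (11.0, 11.0), subgradient = b - a^T x = -107.0
  y^{k+1} = 6.25 + 0.25*-107.0 = -20.5
Step 3: y^k = -20.5, reduced costs: (126.0, 132.0)
  x^k = (0.0, 0.0), subgradient = b - a^T x = 25.0
  y^{k+1} = -20.5 + 0.25*25.0 = -14.25
Dual objective at y_3 = -14.25: reduced costs (88.5, 94.5), box minimizer x = (0.0, 0.0)
g(y_3) = b*y + (c1 - a1*y)*x1 + (c2 - a2*y)*x2 = 25*(-14.25) + 88.5*0.0 + 94.5*0.0 = -356.25 + 0.0 + 0.0 = -356.25


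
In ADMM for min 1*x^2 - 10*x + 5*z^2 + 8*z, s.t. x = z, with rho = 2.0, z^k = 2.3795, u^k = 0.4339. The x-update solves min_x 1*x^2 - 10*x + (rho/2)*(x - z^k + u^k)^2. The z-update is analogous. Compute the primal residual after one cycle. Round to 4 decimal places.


ADMM iteration with rho = 2.0, z^k = 2.3795, u^k = 0.4339
Step 1: x-update.
Minimize 1*x^2 - 10*x + (2.0/2)*(x - 2.3795 + 0.4339)^2
FOC: (2*1 + 2.0)*x = 10 + 2.0*(2.3795 - 0.4339)
x^{k+1} = 3.4728
Step 2: z-update.
Minimize 5*z^2 + 8*z + (2.0/2)*(3.4728 - z + 0.4339)^2
FOC: (2*5 + 2.0)*z = -8 + 2.0*(3.4728 + 0.4339)
z^{k+1} = -0.0156
Step 3: u-update.
u^{k+1} = 0.4339 + 3.4728 + 0.0156 = 3.9223
Step 4: Primal residual = |3.4728 + 0.0156| = 3.4884


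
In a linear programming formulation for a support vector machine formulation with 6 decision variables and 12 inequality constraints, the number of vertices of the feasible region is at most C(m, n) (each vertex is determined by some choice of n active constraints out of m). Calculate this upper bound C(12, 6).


Each vertex corresponds to some choice of n active constraints out of m, so the number of vertices is at most C(m, n) = m! / (n!(m-n)!).
m = 12, n = 6
Numerator: 12 * 11 * 10 * 9 * 8 * 7
Denominator: 6! = 720
C(12, 6) = 924


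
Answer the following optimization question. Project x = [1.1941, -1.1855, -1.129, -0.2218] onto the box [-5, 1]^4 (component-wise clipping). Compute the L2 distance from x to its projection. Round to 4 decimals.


Project each component onto [-5, 1].
clip(1.1941) = 1.0, clip(-1.1855) = -1.1855, clip(-1.129) = -1.129, clip(-0.2218) = -0.2218
Projection = [1.0, -1.1855, -1.129, -0.2218]
Squared diffs: [0.0377, 0.0, 0.0, 0.0]
Distance = sqrt(0.0377) = 0.1941


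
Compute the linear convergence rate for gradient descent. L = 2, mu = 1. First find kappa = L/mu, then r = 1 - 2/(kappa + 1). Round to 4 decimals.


Step 1: Compute the condition number.
kappa = L/mu = 2/1 = 2.0
Step 2: Compute the convergence rate.
r = 1 - 2/(kappa + 1) = 1 - 2*mu/(L + mu) = (L - mu)/(L + mu) = 1/3 = 0.3333


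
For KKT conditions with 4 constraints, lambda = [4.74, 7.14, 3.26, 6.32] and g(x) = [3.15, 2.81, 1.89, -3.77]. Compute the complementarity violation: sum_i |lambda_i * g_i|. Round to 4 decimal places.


KKT complementary slackness check:
lambda_1 * g_1 = 4.74 * 3.15 = 14.931
lambda_2 * g_2 = 7.14 * 2.81 = 20.0634
lambda_3 * g_3 = 3.26 * 1.89 = 6.1614
lambda_4 * g_4 = 6.32 * -3.77 = -23.8264
Total violation = 14.931 + 20.0634 + 6.1614 + 23.8264 = 64.9822


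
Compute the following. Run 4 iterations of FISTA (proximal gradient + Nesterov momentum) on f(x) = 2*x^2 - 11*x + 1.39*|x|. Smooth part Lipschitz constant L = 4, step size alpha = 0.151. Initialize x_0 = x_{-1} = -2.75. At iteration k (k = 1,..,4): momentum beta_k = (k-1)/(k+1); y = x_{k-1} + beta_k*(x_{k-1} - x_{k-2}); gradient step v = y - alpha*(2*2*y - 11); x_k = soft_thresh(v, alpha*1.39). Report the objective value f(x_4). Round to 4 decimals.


FISTA on f(x) = 2*x^2 - 11*x + 1.39*|x|
L = 4, alpha = 0.151
Iteration 1: beta = 0.0, y = -2.75 + 0.0*(-2.75 + 2.75) = -2.75
  grad(y) = -22.0, v = y - alpha*grad = 0.572
  prox(v) = soft_thresh(0.572, 0.2099) = 0.3621
Iteration 2: beta = 0.3333, y = 0.3621 + 0.3333*(0.3621 + 2.75) = 1.3995
  grad(y) = -5.4021, v = y - alpha*grad = 2.2152
  prox(v) = soft_thresh(2.2152, 0.2099) = 2.0053
Iteration 3: beta = 0.5, y = 2.0053 + 0.5*(2.0053 - 0.3621) = 2.8269
  grad(y) = 0.3076, v = y - alpha*grad = 2.7805
  prox(v) = soft_thresh(2.7805, 0.2099) = 2.5706
Iteration 4: beta = 0.6, y = 2.5706 + 0.6*(2.5706 - 2.0053) = 2.9097
  grad(y) = 0.6389, v = y - alpha*grad = 2.8132
  prox(v) = soft_thresh(2.8132, 0.2099) = 2.6034
f(x_4) = 2*2.6034^2 - 11*2.6034 + 1.39*|2.6034| = -11.4633


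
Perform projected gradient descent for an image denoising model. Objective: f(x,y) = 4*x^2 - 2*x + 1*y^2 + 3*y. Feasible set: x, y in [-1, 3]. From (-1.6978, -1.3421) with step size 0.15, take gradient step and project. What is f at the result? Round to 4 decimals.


Step 1: Compute gradient at (-1.6978, -1.3421).
grad_x = 2*4*-1.6978 - 2 = -15.5824
grad_y = 2*1*-1.3421 + 3 = 0.3158
Step 2: Gradient step.
x_raw = -1.6978 - 0.15*-15.5824 = 0.6396
y_raw = -1.3421 - 0.15*0.3158 = -1.3895
Step 3: Project onto [-1, 3].
x_proj = clip(0.6396) = 0.6396
y_proj = clip(-1.3895) = -1.0
Step 4: Evaluate f.
f(0.6396, -1.0) = -1.643


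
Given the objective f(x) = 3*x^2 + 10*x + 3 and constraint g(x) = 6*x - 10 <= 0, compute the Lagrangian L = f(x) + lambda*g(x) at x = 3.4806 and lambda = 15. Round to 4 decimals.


Step 1: Evaluate f(x).
f(3.4806) = 3*3.4806^2 + 10*3.4806 + 3 = 74.1497
Step 2: Evaluate g(x).
g(3.4806) = 6*3.4806 - 10 = 10.8836
Step 3: Compute Lagrangian.
L = 74.1497 + 15*10.8836 = 237.4037


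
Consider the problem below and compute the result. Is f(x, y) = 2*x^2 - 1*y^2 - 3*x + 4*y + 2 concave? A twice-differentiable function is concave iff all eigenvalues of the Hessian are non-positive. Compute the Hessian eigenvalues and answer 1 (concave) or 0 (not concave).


The Hessian of f(x,y) = 2*x^2 - 1*y^2 - 3*x + 4*y + 2 is:
H = [[4, 0], [0, -2]]
Trace = 4 - 2 = 2
Determinant = 4*-2 - (0)^2 = -8
Discriminant = (2)^2 - 4*-8 = 36.0
Eigenvalues: lambda_1 = -2.0, lambda_2 = 4.0
The function is not concave.

0


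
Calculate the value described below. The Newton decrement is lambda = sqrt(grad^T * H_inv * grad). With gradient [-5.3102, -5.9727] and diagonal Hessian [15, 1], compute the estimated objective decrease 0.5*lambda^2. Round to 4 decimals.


Step 1: H is diagonal, so H^(-1) * g = [-0.354, -5.9727].
Step 2: g^T H^(-1) g = sum_i g_i^2 / H_ii
  = (-5.3102)^2/15 + (-5.9727)^2/1
  = 1.8799 + 35.6731 = 37.553
Step 3: Objective decrease = 0.5 * g^T H^(-1) g = 18.7765


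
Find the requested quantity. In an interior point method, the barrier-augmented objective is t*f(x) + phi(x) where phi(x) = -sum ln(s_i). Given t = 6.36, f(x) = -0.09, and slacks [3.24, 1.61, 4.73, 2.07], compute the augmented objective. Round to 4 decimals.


Step 1: Compute log-barrier.
ln values: [1.1756, 0.4762, 1.5539, 0.7275]
phi = -(1.1756 + 0.4762 + 1.5539 + 0.7275) = -3.9333
Step 2: Compute augmented objective.
t*f(x) = 6.36*-0.09 = -0.5724
Total = -0.5724 - 3.9333 = -4.5057
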